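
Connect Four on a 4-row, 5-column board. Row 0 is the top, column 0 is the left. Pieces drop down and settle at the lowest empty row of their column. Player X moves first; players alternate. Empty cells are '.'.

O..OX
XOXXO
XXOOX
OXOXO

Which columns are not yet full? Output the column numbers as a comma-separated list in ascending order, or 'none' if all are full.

col 0: top cell = 'O' → FULL
col 1: top cell = '.' → open
col 2: top cell = '.' → open
col 3: top cell = 'O' → FULL
col 4: top cell = 'X' → FULL

Answer: 1,2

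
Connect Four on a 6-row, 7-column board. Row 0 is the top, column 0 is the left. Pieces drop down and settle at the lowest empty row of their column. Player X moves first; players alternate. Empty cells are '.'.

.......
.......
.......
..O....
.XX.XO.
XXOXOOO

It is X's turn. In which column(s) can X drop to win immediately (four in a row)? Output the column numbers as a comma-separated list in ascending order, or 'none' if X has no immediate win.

Answer: 3

Derivation:
col 0: drop X → no win
col 1: drop X → no win
col 2: drop X → no win
col 3: drop X → WIN!
col 4: drop X → no win
col 5: drop X → no win
col 6: drop X → no win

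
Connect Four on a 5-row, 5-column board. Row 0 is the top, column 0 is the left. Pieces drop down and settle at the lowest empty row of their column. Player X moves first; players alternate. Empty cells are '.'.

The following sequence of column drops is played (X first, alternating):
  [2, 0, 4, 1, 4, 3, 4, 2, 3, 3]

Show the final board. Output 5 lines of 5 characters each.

Move 1: X drops in col 2, lands at row 4
Move 2: O drops in col 0, lands at row 4
Move 3: X drops in col 4, lands at row 4
Move 4: O drops in col 1, lands at row 4
Move 5: X drops in col 4, lands at row 3
Move 6: O drops in col 3, lands at row 4
Move 7: X drops in col 4, lands at row 2
Move 8: O drops in col 2, lands at row 3
Move 9: X drops in col 3, lands at row 3
Move 10: O drops in col 3, lands at row 2

Answer: .....
.....
...OX
..OXX
OOXOX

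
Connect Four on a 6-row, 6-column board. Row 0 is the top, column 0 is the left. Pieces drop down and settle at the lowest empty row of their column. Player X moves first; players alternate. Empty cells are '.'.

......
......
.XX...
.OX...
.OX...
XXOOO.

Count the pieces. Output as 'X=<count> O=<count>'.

X=6 O=5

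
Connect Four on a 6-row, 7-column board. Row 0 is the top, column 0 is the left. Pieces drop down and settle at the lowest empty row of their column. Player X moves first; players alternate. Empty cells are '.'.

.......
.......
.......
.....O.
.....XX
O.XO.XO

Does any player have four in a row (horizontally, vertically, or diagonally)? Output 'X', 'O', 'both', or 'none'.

none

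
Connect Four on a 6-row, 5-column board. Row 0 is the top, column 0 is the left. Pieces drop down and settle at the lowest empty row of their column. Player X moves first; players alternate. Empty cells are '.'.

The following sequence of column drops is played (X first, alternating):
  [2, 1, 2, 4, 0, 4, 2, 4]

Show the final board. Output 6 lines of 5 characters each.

Answer: .....
.....
.....
..X.O
..X.O
XOX.O

Derivation:
Move 1: X drops in col 2, lands at row 5
Move 2: O drops in col 1, lands at row 5
Move 3: X drops in col 2, lands at row 4
Move 4: O drops in col 4, lands at row 5
Move 5: X drops in col 0, lands at row 5
Move 6: O drops in col 4, lands at row 4
Move 7: X drops in col 2, lands at row 3
Move 8: O drops in col 4, lands at row 3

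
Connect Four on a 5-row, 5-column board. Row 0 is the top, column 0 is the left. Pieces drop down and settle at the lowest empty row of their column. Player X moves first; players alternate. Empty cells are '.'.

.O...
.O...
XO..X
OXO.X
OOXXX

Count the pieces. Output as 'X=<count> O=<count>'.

X=7 O=7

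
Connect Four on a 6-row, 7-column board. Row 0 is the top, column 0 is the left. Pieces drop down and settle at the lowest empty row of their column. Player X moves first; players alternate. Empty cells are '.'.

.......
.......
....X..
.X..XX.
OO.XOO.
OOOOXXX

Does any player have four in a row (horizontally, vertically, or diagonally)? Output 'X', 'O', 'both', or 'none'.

O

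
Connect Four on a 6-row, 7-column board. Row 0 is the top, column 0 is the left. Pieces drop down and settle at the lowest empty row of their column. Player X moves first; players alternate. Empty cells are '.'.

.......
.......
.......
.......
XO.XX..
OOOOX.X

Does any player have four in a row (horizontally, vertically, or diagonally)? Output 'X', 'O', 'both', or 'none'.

O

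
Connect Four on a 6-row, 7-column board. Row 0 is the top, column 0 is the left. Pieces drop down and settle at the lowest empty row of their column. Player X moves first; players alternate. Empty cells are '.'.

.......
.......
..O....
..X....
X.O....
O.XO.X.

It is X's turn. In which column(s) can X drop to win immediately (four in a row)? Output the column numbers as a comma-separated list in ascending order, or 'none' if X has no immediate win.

Answer: none

Derivation:
col 0: drop X → no win
col 1: drop X → no win
col 2: drop X → no win
col 3: drop X → no win
col 4: drop X → no win
col 5: drop X → no win
col 6: drop X → no win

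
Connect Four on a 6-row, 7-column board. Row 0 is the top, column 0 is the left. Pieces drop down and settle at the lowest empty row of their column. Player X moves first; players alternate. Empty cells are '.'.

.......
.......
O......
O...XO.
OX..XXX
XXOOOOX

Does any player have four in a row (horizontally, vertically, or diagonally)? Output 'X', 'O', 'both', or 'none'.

O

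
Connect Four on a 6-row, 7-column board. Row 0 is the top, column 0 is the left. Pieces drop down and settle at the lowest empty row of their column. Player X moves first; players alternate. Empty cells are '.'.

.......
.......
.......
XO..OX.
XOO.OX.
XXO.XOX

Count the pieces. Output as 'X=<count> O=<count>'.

X=8 O=7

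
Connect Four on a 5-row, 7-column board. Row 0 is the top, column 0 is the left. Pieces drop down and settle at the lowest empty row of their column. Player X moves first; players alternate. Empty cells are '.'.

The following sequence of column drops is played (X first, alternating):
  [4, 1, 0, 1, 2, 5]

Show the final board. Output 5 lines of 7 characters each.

Move 1: X drops in col 4, lands at row 4
Move 2: O drops in col 1, lands at row 4
Move 3: X drops in col 0, lands at row 4
Move 4: O drops in col 1, lands at row 3
Move 5: X drops in col 2, lands at row 4
Move 6: O drops in col 5, lands at row 4

Answer: .......
.......
.......
.O.....
XOX.XO.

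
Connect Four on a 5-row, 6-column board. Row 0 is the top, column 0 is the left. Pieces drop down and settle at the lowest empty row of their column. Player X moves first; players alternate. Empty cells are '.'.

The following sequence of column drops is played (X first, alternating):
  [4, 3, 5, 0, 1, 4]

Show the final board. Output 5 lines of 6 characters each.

Move 1: X drops in col 4, lands at row 4
Move 2: O drops in col 3, lands at row 4
Move 3: X drops in col 5, lands at row 4
Move 4: O drops in col 0, lands at row 4
Move 5: X drops in col 1, lands at row 4
Move 6: O drops in col 4, lands at row 3

Answer: ......
......
......
....O.
OX.OXX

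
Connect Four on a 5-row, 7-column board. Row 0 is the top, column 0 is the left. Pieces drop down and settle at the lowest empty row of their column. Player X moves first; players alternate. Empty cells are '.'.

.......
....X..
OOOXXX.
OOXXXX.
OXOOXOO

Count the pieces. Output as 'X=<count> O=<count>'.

X=10 O=10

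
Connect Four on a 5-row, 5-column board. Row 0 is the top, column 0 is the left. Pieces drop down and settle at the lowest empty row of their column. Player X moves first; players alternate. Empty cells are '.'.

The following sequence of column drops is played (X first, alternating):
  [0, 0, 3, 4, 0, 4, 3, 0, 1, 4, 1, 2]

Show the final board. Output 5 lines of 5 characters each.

Answer: .....
O....
X...O
OX.XO
XXOXO

Derivation:
Move 1: X drops in col 0, lands at row 4
Move 2: O drops in col 0, lands at row 3
Move 3: X drops in col 3, lands at row 4
Move 4: O drops in col 4, lands at row 4
Move 5: X drops in col 0, lands at row 2
Move 6: O drops in col 4, lands at row 3
Move 7: X drops in col 3, lands at row 3
Move 8: O drops in col 0, lands at row 1
Move 9: X drops in col 1, lands at row 4
Move 10: O drops in col 4, lands at row 2
Move 11: X drops in col 1, lands at row 3
Move 12: O drops in col 2, lands at row 4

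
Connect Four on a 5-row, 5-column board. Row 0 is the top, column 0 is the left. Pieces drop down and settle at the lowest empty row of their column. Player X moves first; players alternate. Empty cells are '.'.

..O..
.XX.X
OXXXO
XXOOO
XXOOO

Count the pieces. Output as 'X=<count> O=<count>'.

X=10 O=9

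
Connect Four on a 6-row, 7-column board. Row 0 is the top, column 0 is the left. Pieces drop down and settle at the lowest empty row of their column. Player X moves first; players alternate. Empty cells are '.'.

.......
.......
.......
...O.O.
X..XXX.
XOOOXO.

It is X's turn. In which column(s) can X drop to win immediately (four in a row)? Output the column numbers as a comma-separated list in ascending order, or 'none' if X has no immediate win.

col 0: drop X → no win
col 1: drop X → no win
col 2: drop X → WIN!
col 3: drop X → no win
col 4: drop X → no win
col 5: drop X → no win
col 6: drop X → no win

Answer: 2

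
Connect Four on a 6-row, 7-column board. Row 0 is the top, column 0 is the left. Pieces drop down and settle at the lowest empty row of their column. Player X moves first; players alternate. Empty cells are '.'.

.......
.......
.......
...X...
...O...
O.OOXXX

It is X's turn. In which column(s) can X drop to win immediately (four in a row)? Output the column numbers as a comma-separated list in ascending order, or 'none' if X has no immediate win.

Answer: none

Derivation:
col 0: drop X → no win
col 1: drop X → no win
col 2: drop X → no win
col 3: drop X → no win
col 4: drop X → no win
col 5: drop X → no win
col 6: drop X → no win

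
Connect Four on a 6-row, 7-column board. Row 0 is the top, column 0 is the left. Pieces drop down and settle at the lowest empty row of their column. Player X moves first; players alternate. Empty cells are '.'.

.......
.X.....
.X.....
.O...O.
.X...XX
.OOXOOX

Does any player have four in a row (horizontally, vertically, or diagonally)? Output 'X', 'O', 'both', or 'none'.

none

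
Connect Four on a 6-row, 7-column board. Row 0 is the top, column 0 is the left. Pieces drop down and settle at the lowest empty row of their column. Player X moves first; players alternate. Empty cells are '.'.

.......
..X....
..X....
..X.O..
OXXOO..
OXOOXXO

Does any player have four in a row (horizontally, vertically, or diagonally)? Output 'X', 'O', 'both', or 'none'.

X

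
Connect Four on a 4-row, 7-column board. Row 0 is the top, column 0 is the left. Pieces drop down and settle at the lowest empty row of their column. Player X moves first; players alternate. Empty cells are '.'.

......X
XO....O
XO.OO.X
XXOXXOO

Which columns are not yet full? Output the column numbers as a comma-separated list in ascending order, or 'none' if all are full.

col 0: top cell = '.' → open
col 1: top cell = '.' → open
col 2: top cell = '.' → open
col 3: top cell = '.' → open
col 4: top cell = '.' → open
col 5: top cell = '.' → open
col 6: top cell = 'X' → FULL

Answer: 0,1,2,3,4,5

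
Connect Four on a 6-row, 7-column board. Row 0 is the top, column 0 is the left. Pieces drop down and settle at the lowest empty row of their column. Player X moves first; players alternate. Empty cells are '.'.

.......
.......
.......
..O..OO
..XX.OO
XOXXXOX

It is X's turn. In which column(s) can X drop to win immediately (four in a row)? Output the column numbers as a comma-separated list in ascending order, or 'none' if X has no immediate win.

Answer: none

Derivation:
col 0: drop X → no win
col 1: drop X → no win
col 2: drop X → no win
col 3: drop X → no win
col 4: drop X → no win
col 5: drop X → no win
col 6: drop X → no win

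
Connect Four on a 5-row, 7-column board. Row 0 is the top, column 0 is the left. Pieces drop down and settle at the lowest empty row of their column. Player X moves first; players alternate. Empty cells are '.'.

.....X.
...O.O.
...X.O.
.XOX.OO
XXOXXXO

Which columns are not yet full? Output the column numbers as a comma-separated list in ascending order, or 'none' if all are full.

col 0: top cell = '.' → open
col 1: top cell = '.' → open
col 2: top cell = '.' → open
col 3: top cell = '.' → open
col 4: top cell = '.' → open
col 5: top cell = 'X' → FULL
col 6: top cell = '.' → open

Answer: 0,1,2,3,4,6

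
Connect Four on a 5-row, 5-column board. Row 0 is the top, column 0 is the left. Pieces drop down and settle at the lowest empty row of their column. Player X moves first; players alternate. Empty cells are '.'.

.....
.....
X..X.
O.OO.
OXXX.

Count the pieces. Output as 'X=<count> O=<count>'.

X=5 O=4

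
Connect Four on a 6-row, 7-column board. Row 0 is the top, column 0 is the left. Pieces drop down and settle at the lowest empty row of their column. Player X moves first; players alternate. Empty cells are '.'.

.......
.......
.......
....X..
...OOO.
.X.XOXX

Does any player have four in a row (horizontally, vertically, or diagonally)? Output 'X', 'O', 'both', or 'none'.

none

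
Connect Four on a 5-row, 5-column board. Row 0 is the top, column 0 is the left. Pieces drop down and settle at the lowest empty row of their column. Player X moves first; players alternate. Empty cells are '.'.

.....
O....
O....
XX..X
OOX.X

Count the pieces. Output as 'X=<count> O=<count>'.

X=5 O=4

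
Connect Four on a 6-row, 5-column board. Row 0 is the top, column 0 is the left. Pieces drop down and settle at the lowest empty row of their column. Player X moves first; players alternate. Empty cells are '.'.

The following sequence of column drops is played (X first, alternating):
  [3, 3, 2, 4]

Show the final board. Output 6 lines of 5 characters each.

Answer: .....
.....
.....
.....
...O.
..XXO

Derivation:
Move 1: X drops in col 3, lands at row 5
Move 2: O drops in col 3, lands at row 4
Move 3: X drops in col 2, lands at row 5
Move 4: O drops in col 4, lands at row 5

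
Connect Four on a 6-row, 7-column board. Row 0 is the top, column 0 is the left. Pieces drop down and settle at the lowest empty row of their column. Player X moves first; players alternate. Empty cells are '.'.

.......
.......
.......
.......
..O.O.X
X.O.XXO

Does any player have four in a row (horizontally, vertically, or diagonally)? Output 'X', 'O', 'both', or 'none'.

none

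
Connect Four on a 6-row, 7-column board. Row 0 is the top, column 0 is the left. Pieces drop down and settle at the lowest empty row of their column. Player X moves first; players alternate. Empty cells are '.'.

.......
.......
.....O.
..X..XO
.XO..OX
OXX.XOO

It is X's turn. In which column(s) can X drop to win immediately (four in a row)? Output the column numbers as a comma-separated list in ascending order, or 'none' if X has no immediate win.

col 0: drop X → no win
col 1: drop X → no win
col 2: drop X → no win
col 3: drop X → WIN!
col 4: drop X → no win
col 5: drop X → no win
col 6: drop X → no win

Answer: 3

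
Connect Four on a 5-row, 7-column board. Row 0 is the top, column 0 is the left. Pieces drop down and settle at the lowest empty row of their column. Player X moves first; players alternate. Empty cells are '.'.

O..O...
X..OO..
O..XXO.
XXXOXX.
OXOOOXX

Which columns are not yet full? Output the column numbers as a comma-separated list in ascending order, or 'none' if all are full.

col 0: top cell = 'O' → FULL
col 1: top cell = '.' → open
col 2: top cell = '.' → open
col 3: top cell = 'O' → FULL
col 4: top cell = '.' → open
col 5: top cell = '.' → open
col 6: top cell = '.' → open

Answer: 1,2,4,5,6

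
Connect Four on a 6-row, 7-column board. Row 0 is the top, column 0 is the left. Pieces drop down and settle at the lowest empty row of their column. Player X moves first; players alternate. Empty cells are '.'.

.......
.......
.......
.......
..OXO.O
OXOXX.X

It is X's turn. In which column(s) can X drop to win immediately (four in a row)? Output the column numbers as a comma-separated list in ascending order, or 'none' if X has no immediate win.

Answer: 5

Derivation:
col 0: drop X → no win
col 1: drop X → no win
col 2: drop X → no win
col 3: drop X → no win
col 4: drop X → no win
col 5: drop X → WIN!
col 6: drop X → no win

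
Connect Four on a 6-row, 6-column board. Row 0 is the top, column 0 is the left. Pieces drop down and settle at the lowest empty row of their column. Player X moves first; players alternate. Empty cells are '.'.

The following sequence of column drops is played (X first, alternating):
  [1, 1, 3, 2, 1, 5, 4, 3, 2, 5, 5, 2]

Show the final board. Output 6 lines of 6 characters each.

Move 1: X drops in col 1, lands at row 5
Move 2: O drops in col 1, lands at row 4
Move 3: X drops in col 3, lands at row 5
Move 4: O drops in col 2, lands at row 5
Move 5: X drops in col 1, lands at row 3
Move 6: O drops in col 5, lands at row 5
Move 7: X drops in col 4, lands at row 5
Move 8: O drops in col 3, lands at row 4
Move 9: X drops in col 2, lands at row 4
Move 10: O drops in col 5, lands at row 4
Move 11: X drops in col 5, lands at row 3
Move 12: O drops in col 2, lands at row 3

Answer: ......
......
......
.XO..X
.OXO.O
.XOXXO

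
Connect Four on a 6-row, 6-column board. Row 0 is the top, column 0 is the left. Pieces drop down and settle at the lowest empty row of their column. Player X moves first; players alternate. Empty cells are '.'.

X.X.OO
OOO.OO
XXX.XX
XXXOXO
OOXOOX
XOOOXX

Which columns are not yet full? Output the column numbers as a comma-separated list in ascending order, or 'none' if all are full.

Answer: 1,3

Derivation:
col 0: top cell = 'X' → FULL
col 1: top cell = '.' → open
col 2: top cell = 'X' → FULL
col 3: top cell = '.' → open
col 4: top cell = 'O' → FULL
col 5: top cell = 'O' → FULL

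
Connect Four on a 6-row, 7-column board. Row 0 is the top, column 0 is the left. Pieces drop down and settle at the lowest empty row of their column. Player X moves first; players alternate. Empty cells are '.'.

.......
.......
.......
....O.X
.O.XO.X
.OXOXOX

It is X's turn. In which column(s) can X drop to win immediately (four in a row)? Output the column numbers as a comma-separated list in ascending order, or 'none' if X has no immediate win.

Answer: 6

Derivation:
col 0: drop X → no win
col 1: drop X → no win
col 2: drop X → no win
col 3: drop X → no win
col 4: drop X → no win
col 5: drop X → no win
col 6: drop X → WIN!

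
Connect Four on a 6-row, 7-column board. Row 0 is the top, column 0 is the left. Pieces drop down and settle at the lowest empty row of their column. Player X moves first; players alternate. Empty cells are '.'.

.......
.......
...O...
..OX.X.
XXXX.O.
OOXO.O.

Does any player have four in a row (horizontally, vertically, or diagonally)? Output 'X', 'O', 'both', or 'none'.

X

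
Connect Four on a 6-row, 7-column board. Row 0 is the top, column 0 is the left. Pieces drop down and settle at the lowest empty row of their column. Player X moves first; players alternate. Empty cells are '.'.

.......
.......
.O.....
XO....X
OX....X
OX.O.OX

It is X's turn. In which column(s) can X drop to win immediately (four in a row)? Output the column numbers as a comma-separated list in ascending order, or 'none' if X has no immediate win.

Answer: 6

Derivation:
col 0: drop X → no win
col 1: drop X → no win
col 2: drop X → no win
col 3: drop X → no win
col 4: drop X → no win
col 5: drop X → no win
col 6: drop X → WIN!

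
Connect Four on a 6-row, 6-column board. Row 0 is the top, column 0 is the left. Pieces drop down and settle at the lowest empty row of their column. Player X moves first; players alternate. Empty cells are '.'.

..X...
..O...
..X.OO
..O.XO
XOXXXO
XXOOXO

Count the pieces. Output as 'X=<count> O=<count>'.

X=10 O=10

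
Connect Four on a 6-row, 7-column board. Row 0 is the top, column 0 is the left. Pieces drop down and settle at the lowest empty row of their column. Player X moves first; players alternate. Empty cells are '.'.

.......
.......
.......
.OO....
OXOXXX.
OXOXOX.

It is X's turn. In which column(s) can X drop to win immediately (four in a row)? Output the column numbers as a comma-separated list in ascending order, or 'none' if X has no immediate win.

Answer: none

Derivation:
col 0: drop X → no win
col 1: drop X → no win
col 2: drop X → no win
col 3: drop X → no win
col 4: drop X → no win
col 5: drop X → no win
col 6: drop X → no win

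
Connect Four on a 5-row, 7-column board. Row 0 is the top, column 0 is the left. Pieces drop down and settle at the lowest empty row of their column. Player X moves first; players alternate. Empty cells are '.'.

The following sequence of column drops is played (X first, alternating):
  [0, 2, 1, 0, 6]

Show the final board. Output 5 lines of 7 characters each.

Move 1: X drops in col 0, lands at row 4
Move 2: O drops in col 2, lands at row 4
Move 3: X drops in col 1, lands at row 4
Move 4: O drops in col 0, lands at row 3
Move 5: X drops in col 6, lands at row 4

Answer: .......
.......
.......
O......
XXO...X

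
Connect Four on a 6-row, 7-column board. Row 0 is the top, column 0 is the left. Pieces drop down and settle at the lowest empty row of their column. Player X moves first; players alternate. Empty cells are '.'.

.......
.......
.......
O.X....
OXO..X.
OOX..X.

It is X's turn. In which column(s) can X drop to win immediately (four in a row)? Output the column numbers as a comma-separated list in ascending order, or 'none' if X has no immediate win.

col 0: drop X → no win
col 1: drop X → no win
col 2: drop X → no win
col 3: drop X → no win
col 4: drop X → no win
col 5: drop X → no win
col 6: drop X → no win

Answer: none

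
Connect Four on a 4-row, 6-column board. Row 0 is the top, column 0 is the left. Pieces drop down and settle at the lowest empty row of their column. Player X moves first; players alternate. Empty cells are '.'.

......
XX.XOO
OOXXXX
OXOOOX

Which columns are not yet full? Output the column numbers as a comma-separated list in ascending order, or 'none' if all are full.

col 0: top cell = '.' → open
col 1: top cell = '.' → open
col 2: top cell = '.' → open
col 3: top cell = '.' → open
col 4: top cell = '.' → open
col 5: top cell = '.' → open

Answer: 0,1,2,3,4,5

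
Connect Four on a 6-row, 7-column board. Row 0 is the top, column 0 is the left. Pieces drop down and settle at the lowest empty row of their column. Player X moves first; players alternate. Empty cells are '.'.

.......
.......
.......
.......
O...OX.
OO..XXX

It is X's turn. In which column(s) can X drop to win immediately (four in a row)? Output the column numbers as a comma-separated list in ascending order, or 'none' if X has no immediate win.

col 0: drop X → no win
col 1: drop X → no win
col 2: drop X → no win
col 3: drop X → WIN!
col 4: drop X → no win
col 5: drop X → no win
col 6: drop X → no win

Answer: 3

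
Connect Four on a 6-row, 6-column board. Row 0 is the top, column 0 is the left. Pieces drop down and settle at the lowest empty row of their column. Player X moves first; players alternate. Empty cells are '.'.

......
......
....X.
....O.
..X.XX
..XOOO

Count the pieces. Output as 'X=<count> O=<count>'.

X=5 O=4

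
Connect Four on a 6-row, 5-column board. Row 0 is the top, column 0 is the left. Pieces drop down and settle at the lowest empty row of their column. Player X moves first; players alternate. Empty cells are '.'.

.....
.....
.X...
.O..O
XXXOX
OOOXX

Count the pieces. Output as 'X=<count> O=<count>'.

X=7 O=6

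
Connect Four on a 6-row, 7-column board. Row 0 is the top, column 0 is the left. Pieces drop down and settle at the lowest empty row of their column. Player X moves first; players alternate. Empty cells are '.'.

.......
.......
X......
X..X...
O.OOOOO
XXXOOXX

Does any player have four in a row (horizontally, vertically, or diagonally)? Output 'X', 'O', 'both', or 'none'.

O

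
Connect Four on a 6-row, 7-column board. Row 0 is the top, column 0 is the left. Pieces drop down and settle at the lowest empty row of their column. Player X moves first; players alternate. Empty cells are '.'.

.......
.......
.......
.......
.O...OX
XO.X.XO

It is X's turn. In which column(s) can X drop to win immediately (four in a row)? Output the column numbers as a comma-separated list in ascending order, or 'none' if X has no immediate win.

Answer: none

Derivation:
col 0: drop X → no win
col 1: drop X → no win
col 2: drop X → no win
col 3: drop X → no win
col 4: drop X → no win
col 5: drop X → no win
col 6: drop X → no win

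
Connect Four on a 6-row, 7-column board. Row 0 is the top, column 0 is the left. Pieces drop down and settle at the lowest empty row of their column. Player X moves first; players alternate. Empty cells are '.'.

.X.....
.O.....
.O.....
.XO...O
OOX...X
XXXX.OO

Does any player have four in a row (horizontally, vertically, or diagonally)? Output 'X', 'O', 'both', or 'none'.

X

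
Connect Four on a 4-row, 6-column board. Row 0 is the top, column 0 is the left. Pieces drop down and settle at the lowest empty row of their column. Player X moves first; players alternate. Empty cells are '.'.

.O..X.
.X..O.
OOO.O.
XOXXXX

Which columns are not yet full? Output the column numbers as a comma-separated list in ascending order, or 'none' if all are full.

col 0: top cell = '.' → open
col 1: top cell = 'O' → FULL
col 2: top cell = '.' → open
col 3: top cell = '.' → open
col 4: top cell = 'X' → FULL
col 5: top cell = '.' → open

Answer: 0,2,3,5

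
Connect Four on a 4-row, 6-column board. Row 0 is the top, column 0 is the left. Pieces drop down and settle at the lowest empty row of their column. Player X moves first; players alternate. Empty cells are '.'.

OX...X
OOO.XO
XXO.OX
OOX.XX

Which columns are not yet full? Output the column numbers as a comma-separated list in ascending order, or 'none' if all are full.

col 0: top cell = 'O' → FULL
col 1: top cell = 'X' → FULL
col 2: top cell = '.' → open
col 3: top cell = '.' → open
col 4: top cell = '.' → open
col 5: top cell = 'X' → FULL

Answer: 2,3,4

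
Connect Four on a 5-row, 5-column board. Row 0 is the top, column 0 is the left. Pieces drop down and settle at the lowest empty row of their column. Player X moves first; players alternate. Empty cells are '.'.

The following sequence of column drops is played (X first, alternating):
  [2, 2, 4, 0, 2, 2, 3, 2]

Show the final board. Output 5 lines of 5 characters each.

Move 1: X drops in col 2, lands at row 4
Move 2: O drops in col 2, lands at row 3
Move 3: X drops in col 4, lands at row 4
Move 4: O drops in col 0, lands at row 4
Move 5: X drops in col 2, lands at row 2
Move 6: O drops in col 2, lands at row 1
Move 7: X drops in col 3, lands at row 4
Move 8: O drops in col 2, lands at row 0

Answer: ..O..
..O..
..X..
..O..
O.XXX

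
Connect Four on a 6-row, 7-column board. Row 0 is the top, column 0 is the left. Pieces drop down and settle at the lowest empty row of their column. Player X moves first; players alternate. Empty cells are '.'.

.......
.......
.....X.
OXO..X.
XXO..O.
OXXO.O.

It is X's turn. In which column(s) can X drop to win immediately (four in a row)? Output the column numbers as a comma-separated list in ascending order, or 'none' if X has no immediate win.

col 0: drop X → no win
col 1: drop X → WIN!
col 2: drop X → no win
col 3: drop X → no win
col 4: drop X → no win
col 5: drop X → no win
col 6: drop X → no win

Answer: 1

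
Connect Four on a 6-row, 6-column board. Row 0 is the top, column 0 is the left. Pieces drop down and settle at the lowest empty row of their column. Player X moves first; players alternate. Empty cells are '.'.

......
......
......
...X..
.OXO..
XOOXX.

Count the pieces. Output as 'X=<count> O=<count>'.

X=5 O=4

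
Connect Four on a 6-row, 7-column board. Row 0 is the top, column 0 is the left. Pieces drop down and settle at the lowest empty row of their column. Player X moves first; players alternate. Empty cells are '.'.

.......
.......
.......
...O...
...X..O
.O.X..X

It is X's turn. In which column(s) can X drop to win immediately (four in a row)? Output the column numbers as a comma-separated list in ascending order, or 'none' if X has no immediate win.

col 0: drop X → no win
col 1: drop X → no win
col 2: drop X → no win
col 3: drop X → no win
col 4: drop X → no win
col 5: drop X → no win
col 6: drop X → no win

Answer: none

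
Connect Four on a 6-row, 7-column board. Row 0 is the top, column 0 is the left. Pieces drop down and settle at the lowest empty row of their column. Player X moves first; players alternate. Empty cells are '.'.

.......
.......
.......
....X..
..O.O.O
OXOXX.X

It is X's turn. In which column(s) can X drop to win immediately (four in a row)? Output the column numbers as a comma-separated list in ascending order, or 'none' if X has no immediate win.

col 0: drop X → no win
col 1: drop X → no win
col 2: drop X → no win
col 3: drop X → no win
col 4: drop X → no win
col 5: drop X → WIN!
col 6: drop X → no win

Answer: 5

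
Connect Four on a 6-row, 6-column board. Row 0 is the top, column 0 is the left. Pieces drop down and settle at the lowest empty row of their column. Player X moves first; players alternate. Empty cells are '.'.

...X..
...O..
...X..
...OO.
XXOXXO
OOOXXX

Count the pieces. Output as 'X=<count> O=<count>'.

X=9 O=8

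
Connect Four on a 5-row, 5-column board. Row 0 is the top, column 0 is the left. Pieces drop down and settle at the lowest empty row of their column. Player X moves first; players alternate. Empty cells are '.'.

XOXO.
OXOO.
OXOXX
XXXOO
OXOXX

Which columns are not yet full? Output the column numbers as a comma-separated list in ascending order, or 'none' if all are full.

Answer: 4

Derivation:
col 0: top cell = 'X' → FULL
col 1: top cell = 'O' → FULL
col 2: top cell = 'X' → FULL
col 3: top cell = 'O' → FULL
col 4: top cell = '.' → open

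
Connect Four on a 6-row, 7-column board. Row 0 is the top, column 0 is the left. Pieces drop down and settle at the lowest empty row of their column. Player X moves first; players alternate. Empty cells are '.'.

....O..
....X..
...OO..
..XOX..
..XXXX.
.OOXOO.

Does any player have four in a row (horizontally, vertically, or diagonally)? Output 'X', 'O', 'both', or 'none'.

X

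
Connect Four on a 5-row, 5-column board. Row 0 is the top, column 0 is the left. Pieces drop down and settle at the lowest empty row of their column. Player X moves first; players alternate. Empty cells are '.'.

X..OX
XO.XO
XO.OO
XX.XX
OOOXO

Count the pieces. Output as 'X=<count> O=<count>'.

X=10 O=10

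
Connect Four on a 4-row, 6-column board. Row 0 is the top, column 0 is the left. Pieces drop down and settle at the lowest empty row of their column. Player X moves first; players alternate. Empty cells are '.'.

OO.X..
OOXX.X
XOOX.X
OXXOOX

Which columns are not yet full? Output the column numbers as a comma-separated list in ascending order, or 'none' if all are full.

Answer: 2,4,5

Derivation:
col 0: top cell = 'O' → FULL
col 1: top cell = 'O' → FULL
col 2: top cell = '.' → open
col 3: top cell = 'X' → FULL
col 4: top cell = '.' → open
col 5: top cell = '.' → open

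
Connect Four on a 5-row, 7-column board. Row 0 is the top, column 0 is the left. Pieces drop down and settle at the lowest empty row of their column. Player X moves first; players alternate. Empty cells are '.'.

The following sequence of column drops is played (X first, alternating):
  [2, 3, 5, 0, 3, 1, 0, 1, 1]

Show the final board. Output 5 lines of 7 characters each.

Move 1: X drops in col 2, lands at row 4
Move 2: O drops in col 3, lands at row 4
Move 3: X drops in col 5, lands at row 4
Move 4: O drops in col 0, lands at row 4
Move 5: X drops in col 3, lands at row 3
Move 6: O drops in col 1, lands at row 4
Move 7: X drops in col 0, lands at row 3
Move 8: O drops in col 1, lands at row 3
Move 9: X drops in col 1, lands at row 2

Answer: .......
.......
.X.....
XO.X...
OOXO.X.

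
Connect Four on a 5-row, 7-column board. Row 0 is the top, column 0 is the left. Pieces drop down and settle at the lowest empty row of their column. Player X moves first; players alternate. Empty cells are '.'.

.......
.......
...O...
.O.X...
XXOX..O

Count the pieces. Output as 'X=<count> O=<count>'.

X=4 O=4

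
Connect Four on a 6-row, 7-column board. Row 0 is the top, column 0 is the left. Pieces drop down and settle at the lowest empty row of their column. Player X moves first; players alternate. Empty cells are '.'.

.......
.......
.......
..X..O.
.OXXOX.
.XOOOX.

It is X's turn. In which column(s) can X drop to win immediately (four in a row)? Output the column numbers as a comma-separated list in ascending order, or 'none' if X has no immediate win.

col 0: drop X → no win
col 1: drop X → no win
col 2: drop X → no win
col 3: drop X → no win
col 4: drop X → no win
col 5: drop X → no win
col 6: drop X → no win

Answer: none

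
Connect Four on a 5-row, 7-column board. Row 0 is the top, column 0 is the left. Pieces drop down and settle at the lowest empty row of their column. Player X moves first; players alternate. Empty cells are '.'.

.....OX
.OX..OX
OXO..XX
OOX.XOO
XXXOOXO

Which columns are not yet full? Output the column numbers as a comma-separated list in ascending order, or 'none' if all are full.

Answer: 0,1,2,3,4

Derivation:
col 0: top cell = '.' → open
col 1: top cell = '.' → open
col 2: top cell = '.' → open
col 3: top cell = '.' → open
col 4: top cell = '.' → open
col 5: top cell = 'O' → FULL
col 6: top cell = 'X' → FULL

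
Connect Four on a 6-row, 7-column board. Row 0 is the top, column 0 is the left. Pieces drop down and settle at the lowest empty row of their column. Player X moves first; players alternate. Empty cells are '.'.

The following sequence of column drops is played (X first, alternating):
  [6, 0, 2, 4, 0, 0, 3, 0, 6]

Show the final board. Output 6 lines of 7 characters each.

Answer: .......
.......
O......
O......
X.....X
O.XXO.X

Derivation:
Move 1: X drops in col 6, lands at row 5
Move 2: O drops in col 0, lands at row 5
Move 3: X drops in col 2, lands at row 5
Move 4: O drops in col 4, lands at row 5
Move 5: X drops in col 0, lands at row 4
Move 6: O drops in col 0, lands at row 3
Move 7: X drops in col 3, lands at row 5
Move 8: O drops in col 0, lands at row 2
Move 9: X drops in col 6, lands at row 4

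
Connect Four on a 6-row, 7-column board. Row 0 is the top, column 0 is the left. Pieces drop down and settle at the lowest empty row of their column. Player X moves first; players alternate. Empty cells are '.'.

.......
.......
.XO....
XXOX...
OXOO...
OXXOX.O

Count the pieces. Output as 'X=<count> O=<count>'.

X=8 O=8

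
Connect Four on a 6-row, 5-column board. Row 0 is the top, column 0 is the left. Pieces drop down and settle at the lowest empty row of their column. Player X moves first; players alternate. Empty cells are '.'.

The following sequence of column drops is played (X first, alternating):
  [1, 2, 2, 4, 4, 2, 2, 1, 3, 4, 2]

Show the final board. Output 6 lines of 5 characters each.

Answer: .....
..X..
..X..
..O.O
.OX.X
.XOXO

Derivation:
Move 1: X drops in col 1, lands at row 5
Move 2: O drops in col 2, lands at row 5
Move 3: X drops in col 2, lands at row 4
Move 4: O drops in col 4, lands at row 5
Move 5: X drops in col 4, lands at row 4
Move 6: O drops in col 2, lands at row 3
Move 7: X drops in col 2, lands at row 2
Move 8: O drops in col 1, lands at row 4
Move 9: X drops in col 3, lands at row 5
Move 10: O drops in col 4, lands at row 3
Move 11: X drops in col 2, lands at row 1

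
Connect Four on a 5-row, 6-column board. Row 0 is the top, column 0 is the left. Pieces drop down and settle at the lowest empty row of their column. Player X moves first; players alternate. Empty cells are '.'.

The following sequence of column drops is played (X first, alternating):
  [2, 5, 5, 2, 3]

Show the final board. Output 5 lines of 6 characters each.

Move 1: X drops in col 2, lands at row 4
Move 2: O drops in col 5, lands at row 4
Move 3: X drops in col 5, lands at row 3
Move 4: O drops in col 2, lands at row 3
Move 5: X drops in col 3, lands at row 4

Answer: ......
......
......
..O..X
..XX.O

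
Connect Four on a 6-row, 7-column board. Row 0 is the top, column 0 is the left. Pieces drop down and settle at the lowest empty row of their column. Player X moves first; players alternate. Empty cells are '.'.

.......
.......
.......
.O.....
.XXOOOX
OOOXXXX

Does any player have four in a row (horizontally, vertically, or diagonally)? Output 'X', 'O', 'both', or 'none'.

X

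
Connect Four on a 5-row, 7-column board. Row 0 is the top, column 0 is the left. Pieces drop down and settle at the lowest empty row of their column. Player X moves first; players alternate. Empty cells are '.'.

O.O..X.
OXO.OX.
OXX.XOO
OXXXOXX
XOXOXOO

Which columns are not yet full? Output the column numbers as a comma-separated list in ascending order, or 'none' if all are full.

Answer: 1,3,4,6

Derivation:
col 0: top cell = 'O' → FULL
col 1: top cell = '.' → open
col 2: top cell = 'O' → FULL
col 3: top cell = '.' → open
col 4: top cell = '.' → open
col 5: top cell = 'X' → FULL
col 6: top cell = '.' → open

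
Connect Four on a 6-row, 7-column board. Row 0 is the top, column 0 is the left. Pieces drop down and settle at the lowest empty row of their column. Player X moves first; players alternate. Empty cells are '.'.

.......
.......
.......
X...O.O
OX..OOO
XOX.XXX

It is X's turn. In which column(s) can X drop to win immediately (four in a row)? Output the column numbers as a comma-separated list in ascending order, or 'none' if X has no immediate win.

col 0: drop X → no win
col 1: drop X → no win
col 2: drop X → no win
col 3: drop X → WIN!
col 4: drop X → no win
col 5: drop X → no win
col 6: drop X → no win

Answer: 3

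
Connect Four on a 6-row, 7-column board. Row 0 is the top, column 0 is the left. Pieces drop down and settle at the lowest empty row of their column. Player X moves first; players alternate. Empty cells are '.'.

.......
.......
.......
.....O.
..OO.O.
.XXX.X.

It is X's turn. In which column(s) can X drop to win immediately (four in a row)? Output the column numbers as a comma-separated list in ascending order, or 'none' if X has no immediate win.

col 0: drop X → WIN!
col 1: drop X → no win
col 2: drop X → no win
col 3: drop X → no win
col 4: drop X → WIN!
col 5: drop X → no win
col 6: drop X → no win

Answer: 0,4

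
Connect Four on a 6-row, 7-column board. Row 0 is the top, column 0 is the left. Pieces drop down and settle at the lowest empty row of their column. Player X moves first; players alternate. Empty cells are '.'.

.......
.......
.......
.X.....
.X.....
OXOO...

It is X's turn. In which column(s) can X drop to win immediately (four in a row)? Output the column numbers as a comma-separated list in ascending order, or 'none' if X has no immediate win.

col 0: drop X → no win
col 1: drop X → WIN!
col 2: drop X → no win
col 3: drop X → no win
col 4: drop X → no win
col 5: drop X → no win
col 6: drop X → no win

Answer: 1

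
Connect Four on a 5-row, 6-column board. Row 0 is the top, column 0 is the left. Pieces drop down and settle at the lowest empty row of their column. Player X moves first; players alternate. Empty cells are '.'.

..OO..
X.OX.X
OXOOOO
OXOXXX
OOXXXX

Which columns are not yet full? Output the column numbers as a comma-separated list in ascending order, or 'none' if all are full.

Answer: 0,1,4,5

Derivation:
col 0: top cell = '.' → open
col 1: top cell = '.' → open
col 2: top cell = 'O' → FULL
col 3: top cell = 'O' → FULL
col 4: top cell = '.' → open
col 5: top cell = '.' → open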